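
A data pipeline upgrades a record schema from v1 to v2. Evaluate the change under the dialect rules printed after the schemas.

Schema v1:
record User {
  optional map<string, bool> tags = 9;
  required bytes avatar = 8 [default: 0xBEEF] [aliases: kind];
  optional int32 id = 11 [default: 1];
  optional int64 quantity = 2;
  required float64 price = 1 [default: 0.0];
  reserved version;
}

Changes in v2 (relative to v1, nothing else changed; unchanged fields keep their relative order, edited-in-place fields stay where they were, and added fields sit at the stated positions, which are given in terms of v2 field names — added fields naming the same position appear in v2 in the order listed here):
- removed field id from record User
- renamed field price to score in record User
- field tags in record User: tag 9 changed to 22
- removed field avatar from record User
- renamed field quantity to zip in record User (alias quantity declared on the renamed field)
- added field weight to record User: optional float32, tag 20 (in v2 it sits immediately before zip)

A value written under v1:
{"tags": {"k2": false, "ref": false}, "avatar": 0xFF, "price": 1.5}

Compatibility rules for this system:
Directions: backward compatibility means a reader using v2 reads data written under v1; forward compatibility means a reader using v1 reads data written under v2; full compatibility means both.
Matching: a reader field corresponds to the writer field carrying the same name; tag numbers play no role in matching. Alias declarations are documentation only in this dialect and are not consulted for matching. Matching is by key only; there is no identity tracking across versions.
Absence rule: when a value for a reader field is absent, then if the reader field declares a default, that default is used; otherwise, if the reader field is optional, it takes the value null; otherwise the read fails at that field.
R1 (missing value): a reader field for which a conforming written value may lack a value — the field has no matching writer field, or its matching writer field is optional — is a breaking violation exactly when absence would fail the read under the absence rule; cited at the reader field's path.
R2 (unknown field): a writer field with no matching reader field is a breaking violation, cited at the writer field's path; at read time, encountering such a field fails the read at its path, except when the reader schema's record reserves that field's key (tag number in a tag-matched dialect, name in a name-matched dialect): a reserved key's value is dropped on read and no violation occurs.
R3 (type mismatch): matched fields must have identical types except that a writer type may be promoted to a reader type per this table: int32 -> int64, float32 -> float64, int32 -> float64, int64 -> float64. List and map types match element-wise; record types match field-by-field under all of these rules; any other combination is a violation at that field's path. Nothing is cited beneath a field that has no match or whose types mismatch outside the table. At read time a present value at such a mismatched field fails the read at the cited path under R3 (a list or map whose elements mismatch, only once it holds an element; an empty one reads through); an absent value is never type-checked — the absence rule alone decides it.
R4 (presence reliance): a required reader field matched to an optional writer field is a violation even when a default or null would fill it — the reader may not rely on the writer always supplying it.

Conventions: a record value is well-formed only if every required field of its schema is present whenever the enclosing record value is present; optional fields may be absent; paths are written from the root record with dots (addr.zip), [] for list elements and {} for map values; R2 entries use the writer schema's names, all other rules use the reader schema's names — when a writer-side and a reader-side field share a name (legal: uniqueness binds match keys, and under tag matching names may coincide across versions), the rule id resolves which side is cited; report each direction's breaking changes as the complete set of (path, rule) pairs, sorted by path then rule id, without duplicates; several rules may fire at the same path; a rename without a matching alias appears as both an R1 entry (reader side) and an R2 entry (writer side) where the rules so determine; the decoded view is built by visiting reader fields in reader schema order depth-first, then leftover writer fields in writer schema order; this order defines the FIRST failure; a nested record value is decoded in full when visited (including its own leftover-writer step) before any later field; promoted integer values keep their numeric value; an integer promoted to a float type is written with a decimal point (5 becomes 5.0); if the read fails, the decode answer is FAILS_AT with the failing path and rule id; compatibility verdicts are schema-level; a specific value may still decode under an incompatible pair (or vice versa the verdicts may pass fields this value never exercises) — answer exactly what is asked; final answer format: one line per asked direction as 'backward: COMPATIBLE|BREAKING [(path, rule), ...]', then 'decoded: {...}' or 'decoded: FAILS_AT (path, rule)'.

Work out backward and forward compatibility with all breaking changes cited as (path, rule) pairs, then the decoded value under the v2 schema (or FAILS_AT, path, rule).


arrows below run writer -> reader for User
backward analysis of User with v2 as reader and v1 as writer:
  tags <- tags (map<string, bool> -> map<string, bool>, writer optional)
  weight: no writer match
  zip: no writer match
  score: no writer match
  writer field avatar has no reader counterpart
  writer field id has no reader counterpart
  writer field quantity has no reader counterpart
  writer field price has no reader counterpart
  breaking: (avatar, R2)
  breaking: (id, R2)
  breaking: (price, R2)
  breaking: (quantity, R2)
  => backward verdict for User: BREAKING, 4 violation(s)
forward analysis of User with v1 as reader and v2 as writer:
  tags <- tags (map<string, bool> -> map<string, bool>, writer optional)
  avatar: no writer match
  id: no writer match
  quantity: no writer match
  price: no writer match
  writer field weight has no reader counterpart
  writer field zip has no reader counterpart
  writer field score has no reader counterpart
  breaking: (score, R2)
  breaking: (weight, R2)
  breaking: (zip, R2)
  => forward verdict for User: BREAKING, 3 violation(s)
migrating the User value to v2:
  tags := {"k2": false, "ref": false}
  weight := null (absent, optional -> null)
  zip := null (absent, optional -> null)
  score := 0.0 (absent -> default)
  read fails at avatar under R2 (unknown field)
  => FAILS_AT (avatar, R2)

backward: BREAKING [(avatar, R2), (id, R2), (price, R2), (quantity, R2)]; forward: BREAKING [(score, R2), (weight, R2), (zip, R2)]; decoded: FAILS_AT (avatar, R2)


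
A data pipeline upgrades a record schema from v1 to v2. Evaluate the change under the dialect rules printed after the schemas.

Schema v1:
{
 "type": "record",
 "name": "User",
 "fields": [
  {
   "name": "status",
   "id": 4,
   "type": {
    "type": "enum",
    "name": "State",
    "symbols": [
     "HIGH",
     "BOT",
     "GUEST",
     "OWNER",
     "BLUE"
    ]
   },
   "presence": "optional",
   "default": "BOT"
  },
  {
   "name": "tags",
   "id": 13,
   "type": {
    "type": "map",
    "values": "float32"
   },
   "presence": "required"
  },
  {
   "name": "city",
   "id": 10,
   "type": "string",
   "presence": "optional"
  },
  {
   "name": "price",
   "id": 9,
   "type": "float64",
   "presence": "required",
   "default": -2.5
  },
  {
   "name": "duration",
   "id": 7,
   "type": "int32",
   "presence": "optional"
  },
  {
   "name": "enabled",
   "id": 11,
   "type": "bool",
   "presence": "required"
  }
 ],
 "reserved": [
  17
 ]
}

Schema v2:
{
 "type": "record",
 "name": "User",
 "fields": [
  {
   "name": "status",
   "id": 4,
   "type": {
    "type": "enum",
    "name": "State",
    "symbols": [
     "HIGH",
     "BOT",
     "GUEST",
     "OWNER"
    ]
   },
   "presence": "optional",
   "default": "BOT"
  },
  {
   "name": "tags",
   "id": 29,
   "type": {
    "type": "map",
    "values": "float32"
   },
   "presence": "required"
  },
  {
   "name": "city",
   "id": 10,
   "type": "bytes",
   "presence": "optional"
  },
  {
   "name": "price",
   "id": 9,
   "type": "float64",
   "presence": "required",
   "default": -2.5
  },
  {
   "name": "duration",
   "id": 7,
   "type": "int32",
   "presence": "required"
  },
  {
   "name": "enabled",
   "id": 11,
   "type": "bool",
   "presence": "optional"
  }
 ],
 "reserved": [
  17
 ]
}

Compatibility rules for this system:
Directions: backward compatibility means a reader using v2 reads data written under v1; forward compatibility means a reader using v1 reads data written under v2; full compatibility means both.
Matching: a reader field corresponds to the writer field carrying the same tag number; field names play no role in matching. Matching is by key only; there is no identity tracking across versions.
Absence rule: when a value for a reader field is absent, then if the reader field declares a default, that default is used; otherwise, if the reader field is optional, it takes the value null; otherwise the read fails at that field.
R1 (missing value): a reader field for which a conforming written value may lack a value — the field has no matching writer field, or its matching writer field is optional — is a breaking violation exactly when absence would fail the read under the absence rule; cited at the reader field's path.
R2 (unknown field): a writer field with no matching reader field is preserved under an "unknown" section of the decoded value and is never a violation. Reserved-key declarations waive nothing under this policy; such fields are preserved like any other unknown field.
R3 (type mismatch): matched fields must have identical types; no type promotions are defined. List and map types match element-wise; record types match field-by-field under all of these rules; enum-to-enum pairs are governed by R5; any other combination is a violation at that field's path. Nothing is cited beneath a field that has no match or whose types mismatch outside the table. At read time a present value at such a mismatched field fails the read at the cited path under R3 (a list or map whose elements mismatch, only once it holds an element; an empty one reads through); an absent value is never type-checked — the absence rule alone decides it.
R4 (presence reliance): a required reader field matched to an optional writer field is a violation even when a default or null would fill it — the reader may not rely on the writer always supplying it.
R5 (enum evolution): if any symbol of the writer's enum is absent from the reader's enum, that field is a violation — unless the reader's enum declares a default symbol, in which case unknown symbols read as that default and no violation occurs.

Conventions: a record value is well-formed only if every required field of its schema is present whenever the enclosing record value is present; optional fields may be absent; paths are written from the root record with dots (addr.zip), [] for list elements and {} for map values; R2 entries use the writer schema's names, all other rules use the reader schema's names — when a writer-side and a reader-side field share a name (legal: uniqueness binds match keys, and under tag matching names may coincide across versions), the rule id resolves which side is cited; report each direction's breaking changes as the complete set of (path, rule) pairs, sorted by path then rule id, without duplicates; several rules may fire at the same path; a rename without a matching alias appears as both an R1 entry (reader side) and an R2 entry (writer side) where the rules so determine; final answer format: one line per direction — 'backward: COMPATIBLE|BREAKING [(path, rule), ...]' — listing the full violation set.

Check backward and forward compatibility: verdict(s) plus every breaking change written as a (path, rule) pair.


arrows below run writer -> reader for User
backward for User (reader v2, writer v1):
  status: paired with writer status (State -> State; writer optional)
  no writer field matches reader tags
  city: paired with writer city (string -> bytes; writer optional)
  price: paired with writer price (float64 -> float64; writer required)
  duration: paired with writer duration (int32 -> int32; writer optional)
  enabled: paired with writer enabled (bool -> bool; writer required)
  leftover writer field: tags
  rule R3 violated at city
  rule R1 violated at duration
  rule R4 violated at duration
  rule R5 violated at status
  rule R1 violated at tags
  => 5 violation(s): backward is BREAKING for User
forward for User (reader v1, writer v2):
  status: paired with writer status (State -> State; writer optional)
  no writer field matches reader tags
  city: paired with writer city (bytes -> string; writer optional)
  price: paired with writer price (float64 -> float64; writer required)
  duration: paired with writer duration (int32 -> int32; writer required)
  enabled: paired with writer enabled (bool -> bool; writer optional)
  leftover writer field: tags
  rule R3 violated at city
  rule R1 violated at enabled
  rule R4 violated at enabled
  rule R1 violated at tags
  => 4 violation(s): forward is BREAKING for User

backward: BREAKING [(city, R3), (duration, R1), (duration, R4), (status, R5), (tags, R1)]; forward: BREAKING [(city, R3), (enabled, R1), (enabled, R4), (tags, R1)]


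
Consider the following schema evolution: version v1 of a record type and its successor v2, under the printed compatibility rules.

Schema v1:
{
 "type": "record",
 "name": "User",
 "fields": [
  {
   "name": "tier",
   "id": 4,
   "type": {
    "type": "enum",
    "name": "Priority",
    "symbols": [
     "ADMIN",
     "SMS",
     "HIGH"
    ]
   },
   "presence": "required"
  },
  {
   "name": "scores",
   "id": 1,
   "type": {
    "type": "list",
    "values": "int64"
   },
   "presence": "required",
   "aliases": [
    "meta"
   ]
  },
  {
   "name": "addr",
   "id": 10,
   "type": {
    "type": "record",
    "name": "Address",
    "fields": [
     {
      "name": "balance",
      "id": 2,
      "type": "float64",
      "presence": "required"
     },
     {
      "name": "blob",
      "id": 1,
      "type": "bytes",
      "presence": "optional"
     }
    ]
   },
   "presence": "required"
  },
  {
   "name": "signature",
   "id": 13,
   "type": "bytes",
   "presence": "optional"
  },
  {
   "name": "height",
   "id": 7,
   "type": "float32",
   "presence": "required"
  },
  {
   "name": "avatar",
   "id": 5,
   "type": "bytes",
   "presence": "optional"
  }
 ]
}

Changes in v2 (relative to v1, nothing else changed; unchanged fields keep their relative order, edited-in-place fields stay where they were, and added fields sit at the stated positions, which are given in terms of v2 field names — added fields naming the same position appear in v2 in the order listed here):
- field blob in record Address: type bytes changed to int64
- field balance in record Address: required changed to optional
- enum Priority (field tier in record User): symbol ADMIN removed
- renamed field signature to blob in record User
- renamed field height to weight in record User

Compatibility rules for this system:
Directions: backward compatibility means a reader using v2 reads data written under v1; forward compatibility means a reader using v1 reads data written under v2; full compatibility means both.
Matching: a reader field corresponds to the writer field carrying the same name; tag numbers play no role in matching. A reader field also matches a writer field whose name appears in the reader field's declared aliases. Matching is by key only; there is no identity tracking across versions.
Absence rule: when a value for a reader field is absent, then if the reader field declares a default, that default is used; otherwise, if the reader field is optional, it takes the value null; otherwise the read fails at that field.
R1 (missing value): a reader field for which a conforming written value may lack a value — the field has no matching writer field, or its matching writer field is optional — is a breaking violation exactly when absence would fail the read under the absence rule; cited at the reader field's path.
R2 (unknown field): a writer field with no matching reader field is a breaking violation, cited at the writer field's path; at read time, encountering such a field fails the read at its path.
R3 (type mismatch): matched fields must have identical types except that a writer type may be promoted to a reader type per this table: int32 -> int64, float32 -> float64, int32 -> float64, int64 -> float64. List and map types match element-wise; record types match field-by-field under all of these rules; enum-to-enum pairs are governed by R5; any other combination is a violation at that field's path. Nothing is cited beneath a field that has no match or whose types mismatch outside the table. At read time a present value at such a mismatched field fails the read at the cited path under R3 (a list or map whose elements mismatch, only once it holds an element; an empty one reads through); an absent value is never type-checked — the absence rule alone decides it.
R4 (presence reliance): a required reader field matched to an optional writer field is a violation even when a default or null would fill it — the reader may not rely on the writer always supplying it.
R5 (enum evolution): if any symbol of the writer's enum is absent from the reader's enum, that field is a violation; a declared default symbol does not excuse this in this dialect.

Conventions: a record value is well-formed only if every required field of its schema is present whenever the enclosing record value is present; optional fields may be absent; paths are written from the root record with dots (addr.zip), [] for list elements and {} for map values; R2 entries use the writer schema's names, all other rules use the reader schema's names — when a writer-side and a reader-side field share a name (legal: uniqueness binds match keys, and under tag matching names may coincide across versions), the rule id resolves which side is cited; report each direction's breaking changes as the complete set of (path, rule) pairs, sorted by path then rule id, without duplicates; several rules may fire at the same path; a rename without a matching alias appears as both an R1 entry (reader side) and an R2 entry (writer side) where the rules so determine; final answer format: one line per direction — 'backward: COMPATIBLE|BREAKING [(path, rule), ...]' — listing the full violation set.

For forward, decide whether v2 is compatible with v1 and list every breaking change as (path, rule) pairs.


the writer's type comes first in each User pair
forward pass over User, reader schema v1, writer schema v2:
  tier: Priority -> Priority, writer required; from tier
  scores: list<int64> -> list<int64>, writer required; from scores
  addr: Address -> Address, writer required; from addr
  signature: no writer-side match
  height: no writer-side match
  avatar: bytes -> bytes, writer optional; from avatar
  blob (writer side), unknown to reader
  weight (writer side), unknown to reader
  addr.balance: float64 -> float64, writer optional; from addr.balance
  addr.blob: int64 -> bytes, writer optional; from addr.blob
  violation R1 at addr.balance
  violation R4 at addr.balance
  violation R3 at addr.blob
  violation R2 at blob
  violation R1 at height
  violation R2 at weight
  => 6 violation(s): forward is BREAKING for User
the rest of the User diff is inert for this question:
  enum Priority (field tier in record User): symbol ADMIN removed -> matters only for User's backward compatibility — outside the asked direction

forward: BREAKING [(addr.balance, R1), (addr.balance, R4), (addr.blob, R3), (blob, R2), (height, R1), (weight, R2)]


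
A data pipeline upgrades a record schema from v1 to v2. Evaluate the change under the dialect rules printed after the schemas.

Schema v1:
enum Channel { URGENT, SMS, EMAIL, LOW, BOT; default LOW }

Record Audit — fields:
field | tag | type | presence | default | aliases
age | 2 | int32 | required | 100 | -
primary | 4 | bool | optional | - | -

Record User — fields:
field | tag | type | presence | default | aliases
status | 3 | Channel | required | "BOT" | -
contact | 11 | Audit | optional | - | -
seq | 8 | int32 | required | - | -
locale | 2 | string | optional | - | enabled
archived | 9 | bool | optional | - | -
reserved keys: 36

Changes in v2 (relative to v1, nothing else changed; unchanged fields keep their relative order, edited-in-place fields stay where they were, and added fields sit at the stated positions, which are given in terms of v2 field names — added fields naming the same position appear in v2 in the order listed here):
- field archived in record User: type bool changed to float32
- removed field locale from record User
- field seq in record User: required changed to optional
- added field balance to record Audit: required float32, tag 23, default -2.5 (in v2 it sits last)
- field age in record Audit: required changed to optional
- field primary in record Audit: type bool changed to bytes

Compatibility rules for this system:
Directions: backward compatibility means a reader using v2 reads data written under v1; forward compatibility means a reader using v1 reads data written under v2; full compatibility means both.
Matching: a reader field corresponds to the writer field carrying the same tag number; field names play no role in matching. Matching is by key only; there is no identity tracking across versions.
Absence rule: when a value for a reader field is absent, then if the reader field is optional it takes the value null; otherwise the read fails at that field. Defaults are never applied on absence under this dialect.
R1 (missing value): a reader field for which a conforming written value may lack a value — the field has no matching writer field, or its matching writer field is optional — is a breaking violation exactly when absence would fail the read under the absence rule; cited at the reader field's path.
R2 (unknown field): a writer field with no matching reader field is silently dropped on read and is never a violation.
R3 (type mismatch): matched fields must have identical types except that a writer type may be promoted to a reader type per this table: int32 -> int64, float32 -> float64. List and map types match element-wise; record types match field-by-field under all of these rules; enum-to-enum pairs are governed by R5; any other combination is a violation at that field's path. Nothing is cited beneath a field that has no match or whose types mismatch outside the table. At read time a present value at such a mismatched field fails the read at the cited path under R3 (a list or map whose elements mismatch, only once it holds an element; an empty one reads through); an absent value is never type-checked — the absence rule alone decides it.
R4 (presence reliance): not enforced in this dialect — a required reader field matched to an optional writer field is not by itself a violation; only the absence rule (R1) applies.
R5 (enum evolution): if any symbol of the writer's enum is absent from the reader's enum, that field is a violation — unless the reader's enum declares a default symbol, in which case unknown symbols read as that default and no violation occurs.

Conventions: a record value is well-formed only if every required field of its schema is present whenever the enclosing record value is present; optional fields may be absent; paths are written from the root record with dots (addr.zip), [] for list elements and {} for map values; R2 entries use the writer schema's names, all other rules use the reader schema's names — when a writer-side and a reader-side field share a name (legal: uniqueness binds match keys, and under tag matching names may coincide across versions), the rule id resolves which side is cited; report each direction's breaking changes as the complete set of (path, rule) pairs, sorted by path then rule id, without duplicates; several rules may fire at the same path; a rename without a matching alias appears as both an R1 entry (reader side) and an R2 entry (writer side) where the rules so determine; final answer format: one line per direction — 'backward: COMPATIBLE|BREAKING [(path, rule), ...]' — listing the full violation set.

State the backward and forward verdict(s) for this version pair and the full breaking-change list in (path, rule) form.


backward: BREAKING [(archived, R3), (contact.balance, R1), (contact.primary, R3)]; forward: BREAKING [(archived, R3), (contact.age, R1), (contact.primary, R3), (seq, R1)]

in User below, arrows point writer -> reader
checking backward for User: reader v2 against writer v1:
  status: paired with writer status (Channel -> Channel; writer required)
  contact: paired with writer contact (Audit -> Audit; writer optional)
  seq: paired with writer seq (int32 -> int32; writer required)
  archived: paired with writer archived (bool -> float32; writer optional)
  locale (writer side), unknown to reader
  contact.age: paired with writer contact.age (int32 -> int32; writer required)
  contact.primary: paired with writer contact.primary (bool -> bytes; writer optional)
  no writer field matches reader contact.balance
  R3 fires at archived
  R1 fires at contact.balance
  R3 fires at contact.primary
  => backward: BREAKING (3)
checking forward for User: reader v1 against writer v2:
  status: paired with writer status (Channel -> Channel; writer required)
  contact: paired with writer contact (Audit -> Audit; writer optional)
  seq: paired with writer seq (int32 -> int32; writer optional)
  no writer field matches reader locale
  archived: paired with writer archived (float32 -> bool; writer optional)
  contact.age: paired with writer contact.age (int32 -> int32; writer optional)
  contact.primary: paired with writer contact.primary (bytes -> bool; writer optional)
  contact.balance (writer side), unknown to reader
  R3 fires at archived
  R1 fires at contact.age
  R3 fires at contact.primary
  R1 fires at seq
  => forward: BREAKING (4)


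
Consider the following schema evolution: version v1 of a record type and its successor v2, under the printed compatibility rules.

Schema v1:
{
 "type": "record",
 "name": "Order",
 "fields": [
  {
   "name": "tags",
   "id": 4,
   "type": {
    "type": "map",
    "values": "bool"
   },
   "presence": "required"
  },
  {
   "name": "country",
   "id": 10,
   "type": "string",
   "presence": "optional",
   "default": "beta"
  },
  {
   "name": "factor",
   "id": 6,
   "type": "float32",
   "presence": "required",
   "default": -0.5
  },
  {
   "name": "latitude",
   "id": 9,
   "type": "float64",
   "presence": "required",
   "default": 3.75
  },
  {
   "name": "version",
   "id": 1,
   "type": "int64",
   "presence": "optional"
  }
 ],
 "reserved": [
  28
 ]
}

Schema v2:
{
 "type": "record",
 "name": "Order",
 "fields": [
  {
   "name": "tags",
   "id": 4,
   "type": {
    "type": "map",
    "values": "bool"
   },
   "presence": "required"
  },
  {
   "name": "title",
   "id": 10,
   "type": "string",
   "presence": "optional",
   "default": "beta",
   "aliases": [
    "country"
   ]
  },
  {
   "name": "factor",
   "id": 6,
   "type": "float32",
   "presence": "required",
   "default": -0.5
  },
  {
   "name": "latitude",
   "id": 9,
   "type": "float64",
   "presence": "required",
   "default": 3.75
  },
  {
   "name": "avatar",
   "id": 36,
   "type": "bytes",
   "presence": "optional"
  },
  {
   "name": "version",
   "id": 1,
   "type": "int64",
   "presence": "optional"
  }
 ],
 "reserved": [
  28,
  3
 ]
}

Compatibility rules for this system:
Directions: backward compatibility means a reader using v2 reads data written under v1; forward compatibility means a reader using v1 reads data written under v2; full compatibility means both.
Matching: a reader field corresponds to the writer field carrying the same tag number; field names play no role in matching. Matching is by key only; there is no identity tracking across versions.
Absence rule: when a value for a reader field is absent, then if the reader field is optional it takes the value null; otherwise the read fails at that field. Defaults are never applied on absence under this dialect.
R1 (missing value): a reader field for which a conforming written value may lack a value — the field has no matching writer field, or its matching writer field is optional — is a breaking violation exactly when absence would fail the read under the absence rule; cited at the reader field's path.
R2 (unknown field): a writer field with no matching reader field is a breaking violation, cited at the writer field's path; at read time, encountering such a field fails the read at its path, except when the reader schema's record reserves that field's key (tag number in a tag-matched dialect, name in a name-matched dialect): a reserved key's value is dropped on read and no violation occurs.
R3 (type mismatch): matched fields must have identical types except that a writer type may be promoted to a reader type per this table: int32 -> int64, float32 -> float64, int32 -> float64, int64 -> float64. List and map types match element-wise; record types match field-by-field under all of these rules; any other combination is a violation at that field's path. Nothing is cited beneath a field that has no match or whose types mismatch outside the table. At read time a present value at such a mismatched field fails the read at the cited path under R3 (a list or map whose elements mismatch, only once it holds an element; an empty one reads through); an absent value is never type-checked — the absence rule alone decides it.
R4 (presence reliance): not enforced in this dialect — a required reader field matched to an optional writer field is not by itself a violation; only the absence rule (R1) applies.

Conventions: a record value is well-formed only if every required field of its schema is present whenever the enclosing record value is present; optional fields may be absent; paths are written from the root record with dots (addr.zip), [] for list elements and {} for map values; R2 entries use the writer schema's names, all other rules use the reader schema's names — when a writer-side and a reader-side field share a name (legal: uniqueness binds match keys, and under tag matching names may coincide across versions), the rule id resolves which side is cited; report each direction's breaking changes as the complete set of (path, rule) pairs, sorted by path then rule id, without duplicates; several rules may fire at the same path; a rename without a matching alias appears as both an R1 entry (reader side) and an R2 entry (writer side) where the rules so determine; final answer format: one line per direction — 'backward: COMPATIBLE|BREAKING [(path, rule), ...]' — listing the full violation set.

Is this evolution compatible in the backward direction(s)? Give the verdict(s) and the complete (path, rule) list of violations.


each type pair in Order: writer, then reader
backward pass over Order, reader schema v2, writer schema v1:
  tags: map<string, bool> -> map<string, bool>, writer required; from tags
  title: string -> string, writer optional; from country
  factor: float32 -> float32, writer required; from factor
  latitude: float64 -> float64, writer required; from latitude
  avatar: no writer-side match
  version: int64 -> int64, writer optional; from version
  => no violations; backward on Order: COMPATIBLE
remaining Order differences; none change what is asked:
  added field avatar to record Order: optional bytes, tag 36 (in v2 it sits immediately before version) -> affects forward compatibility only, which is not asked
  renamed field country to title in record Order (alias country declared on the renamed field) -> no rule fires on it in Order's dialect; the asked verdict holds

backward: COMPATIBLE []


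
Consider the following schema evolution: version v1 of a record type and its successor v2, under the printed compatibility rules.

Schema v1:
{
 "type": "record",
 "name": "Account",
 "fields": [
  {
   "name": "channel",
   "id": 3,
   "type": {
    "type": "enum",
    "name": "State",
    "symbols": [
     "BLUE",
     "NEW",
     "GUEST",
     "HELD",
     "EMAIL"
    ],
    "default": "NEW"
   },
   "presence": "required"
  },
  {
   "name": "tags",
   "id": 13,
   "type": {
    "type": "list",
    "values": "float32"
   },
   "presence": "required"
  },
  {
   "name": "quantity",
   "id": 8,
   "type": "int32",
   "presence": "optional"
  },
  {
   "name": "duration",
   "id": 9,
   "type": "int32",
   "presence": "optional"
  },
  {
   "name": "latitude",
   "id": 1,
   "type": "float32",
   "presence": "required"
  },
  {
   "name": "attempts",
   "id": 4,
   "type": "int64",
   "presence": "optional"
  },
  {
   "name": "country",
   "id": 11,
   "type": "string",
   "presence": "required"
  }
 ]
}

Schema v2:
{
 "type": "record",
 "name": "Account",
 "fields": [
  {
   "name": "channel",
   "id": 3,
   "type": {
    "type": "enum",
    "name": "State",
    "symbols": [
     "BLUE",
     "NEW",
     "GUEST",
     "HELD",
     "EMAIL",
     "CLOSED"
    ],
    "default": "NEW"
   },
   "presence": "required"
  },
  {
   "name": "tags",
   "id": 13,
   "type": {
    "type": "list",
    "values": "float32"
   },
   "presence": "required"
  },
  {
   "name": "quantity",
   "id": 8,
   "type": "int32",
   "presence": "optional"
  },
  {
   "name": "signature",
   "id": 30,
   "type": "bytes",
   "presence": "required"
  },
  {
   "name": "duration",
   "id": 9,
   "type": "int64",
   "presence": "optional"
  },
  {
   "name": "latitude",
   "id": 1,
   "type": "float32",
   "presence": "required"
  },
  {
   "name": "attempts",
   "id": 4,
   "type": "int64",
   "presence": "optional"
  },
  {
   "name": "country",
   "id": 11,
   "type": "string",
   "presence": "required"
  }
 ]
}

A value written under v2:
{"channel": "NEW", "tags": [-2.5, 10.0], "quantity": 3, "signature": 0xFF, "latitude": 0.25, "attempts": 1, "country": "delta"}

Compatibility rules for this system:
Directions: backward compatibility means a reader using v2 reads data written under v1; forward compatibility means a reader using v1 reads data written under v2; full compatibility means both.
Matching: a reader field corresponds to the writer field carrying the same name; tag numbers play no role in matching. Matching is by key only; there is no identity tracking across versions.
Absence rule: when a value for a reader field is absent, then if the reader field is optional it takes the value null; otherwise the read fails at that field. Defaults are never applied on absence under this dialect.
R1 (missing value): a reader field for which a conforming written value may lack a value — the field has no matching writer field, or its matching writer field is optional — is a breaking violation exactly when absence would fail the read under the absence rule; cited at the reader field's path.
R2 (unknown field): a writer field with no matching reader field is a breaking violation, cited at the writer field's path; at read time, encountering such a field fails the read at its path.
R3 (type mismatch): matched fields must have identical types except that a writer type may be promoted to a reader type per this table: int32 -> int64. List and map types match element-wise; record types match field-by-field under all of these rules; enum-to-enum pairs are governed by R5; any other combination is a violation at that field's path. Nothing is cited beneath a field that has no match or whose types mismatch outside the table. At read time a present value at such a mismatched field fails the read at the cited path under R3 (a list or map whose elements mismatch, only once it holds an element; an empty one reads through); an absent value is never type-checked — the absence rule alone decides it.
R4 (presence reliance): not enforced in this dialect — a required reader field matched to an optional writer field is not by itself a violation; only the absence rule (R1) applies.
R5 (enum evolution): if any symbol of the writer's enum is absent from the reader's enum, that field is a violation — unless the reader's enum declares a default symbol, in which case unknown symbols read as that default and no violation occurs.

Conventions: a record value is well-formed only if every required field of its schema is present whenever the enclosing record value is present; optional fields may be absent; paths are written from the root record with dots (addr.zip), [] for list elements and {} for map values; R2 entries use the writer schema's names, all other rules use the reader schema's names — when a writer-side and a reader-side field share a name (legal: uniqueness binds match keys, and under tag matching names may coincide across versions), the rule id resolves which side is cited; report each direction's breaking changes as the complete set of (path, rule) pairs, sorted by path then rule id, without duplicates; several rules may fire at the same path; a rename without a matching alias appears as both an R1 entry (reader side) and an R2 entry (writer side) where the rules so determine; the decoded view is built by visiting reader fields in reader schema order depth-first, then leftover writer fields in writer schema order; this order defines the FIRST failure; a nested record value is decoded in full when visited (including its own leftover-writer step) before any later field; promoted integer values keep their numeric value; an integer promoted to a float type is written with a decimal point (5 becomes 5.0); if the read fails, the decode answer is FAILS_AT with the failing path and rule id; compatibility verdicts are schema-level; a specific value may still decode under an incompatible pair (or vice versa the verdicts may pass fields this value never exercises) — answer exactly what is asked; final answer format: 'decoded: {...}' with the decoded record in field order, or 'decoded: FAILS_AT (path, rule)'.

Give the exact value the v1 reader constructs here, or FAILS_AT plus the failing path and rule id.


in Account below, arrows point writer -> reader
migrating the Account value to v1:
  channel := "NEW"
  tags := [-2.5, 10.0]
  quantity := 3
  duration := null (absent, optional -> null)
  latitude := 0.25
  attempts := 1
  country := "delta"
  read fails at signature under R2 (unknown field)
  => FAILS_AT (signature, R2)
the rest of the Account diff is inert for this question:
  enum State (field channel in record Account): symbol CLOSED added -> no rule fires on it and the decoded Account view is identical with or without it
  field duration in record Account: type int32 changed to int64 -> shifts the Account verdicts, not this decode

decoded: FAILS_AT (signature, R2)


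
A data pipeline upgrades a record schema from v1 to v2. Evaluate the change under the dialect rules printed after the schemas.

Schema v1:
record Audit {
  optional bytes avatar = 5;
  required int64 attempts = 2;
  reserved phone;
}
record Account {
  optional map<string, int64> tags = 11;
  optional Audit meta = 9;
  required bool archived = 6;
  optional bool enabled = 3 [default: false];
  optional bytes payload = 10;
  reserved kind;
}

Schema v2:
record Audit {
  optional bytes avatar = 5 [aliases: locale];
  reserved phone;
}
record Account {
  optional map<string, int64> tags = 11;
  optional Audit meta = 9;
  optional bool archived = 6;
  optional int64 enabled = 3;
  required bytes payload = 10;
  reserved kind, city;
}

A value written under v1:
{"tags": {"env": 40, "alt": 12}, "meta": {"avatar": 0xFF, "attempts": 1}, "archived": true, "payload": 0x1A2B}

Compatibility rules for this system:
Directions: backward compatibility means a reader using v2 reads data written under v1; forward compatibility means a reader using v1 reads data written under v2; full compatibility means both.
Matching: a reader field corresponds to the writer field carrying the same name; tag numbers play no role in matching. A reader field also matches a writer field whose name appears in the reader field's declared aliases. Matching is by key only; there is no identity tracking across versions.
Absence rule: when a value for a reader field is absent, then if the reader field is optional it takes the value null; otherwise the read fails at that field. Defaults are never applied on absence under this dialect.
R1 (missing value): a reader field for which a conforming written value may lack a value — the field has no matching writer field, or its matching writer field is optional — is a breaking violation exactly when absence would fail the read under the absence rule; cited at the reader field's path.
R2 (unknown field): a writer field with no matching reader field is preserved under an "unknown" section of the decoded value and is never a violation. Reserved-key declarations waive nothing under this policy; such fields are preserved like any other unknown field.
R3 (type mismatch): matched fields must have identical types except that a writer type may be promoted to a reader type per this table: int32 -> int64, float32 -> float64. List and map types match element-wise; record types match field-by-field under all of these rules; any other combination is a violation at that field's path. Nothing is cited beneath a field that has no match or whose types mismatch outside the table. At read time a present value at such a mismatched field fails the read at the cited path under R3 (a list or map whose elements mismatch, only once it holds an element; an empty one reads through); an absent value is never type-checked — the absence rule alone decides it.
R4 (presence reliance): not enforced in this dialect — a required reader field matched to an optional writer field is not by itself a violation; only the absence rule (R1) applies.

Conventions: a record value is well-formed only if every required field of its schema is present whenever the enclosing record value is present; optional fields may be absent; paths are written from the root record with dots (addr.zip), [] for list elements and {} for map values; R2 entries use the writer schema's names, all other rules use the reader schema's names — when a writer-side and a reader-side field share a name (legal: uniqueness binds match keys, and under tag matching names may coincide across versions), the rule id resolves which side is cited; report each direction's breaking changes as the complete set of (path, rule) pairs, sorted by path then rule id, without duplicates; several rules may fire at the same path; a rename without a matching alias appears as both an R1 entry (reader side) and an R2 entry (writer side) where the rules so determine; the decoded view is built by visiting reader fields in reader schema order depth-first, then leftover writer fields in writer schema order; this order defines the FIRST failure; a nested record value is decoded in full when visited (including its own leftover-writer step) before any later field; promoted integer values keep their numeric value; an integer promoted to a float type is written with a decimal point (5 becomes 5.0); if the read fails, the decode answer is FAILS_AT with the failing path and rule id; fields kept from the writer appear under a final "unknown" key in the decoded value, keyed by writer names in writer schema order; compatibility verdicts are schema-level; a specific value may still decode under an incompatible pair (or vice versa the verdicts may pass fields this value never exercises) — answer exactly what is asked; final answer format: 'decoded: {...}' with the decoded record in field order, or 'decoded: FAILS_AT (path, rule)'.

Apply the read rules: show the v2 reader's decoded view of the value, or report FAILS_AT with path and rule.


in Account below, arrows point writer -> reader
decoding the Account value with the v2 reader:
  tags := {"env": 40, "alt": 12}
  meta.avatar := 0xFF
  writer meta.attempts: kept under "unknown"
  archived := true
  enabled := null (absent, optional -> null)
  payload := 0x1A2B
  => decoded: {"tags": {"env": 40, "alt": 12}, "meta": {"avatar": 0xFF, "unknown": {"attempts": 1}}, "archived": true, "enabled": null, "payload": 0x1A2B}
diffs on Account not affecting the asked answer:
  field archived in record Account: required changed to optional -> a verdict-level change on Account — the shown value reads the same
  field payload in record Account: optional changed to required -> a verdict-level change on Account — the shown value reads the same
  field enabled in record Account: type bool changed to int64 (its default is dropped) -> a verdict-level change on Account — the shown value reads the same

decoded: {"tags": {"env": 40, "alt": 12}, "meta": {"avatar": 0xFF, "unknown": {"attempts": 1}}, "archived": true, "enabled": null, "payload": 0x1A2B}
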